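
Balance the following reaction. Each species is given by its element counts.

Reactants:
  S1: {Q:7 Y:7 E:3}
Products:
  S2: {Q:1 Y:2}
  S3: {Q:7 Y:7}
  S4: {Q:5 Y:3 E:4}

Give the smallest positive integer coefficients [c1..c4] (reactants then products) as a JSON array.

Coefficients: [4, 6, 1, 3]

Q: 4·7 = 28 | 6·1+1·7+3·5 = 28
Y: 4·7 = 28 | 6·2+1·7+3·3 = 28
E: 4·3 = 12 | 6·0+1·0+3·4 = 12
gcd(4,6,1,3) = 1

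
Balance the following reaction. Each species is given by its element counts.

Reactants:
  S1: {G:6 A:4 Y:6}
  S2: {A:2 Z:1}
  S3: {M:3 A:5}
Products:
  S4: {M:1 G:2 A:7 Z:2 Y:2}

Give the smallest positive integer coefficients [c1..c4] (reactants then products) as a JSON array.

M: 1·0+6·0+1·3 = 3 | 3·1 = 3
G: 1·6+6·0+1·0 = 6 | 3·2 = 6
A: 1·4+6·2+1·5 = 21 | 3·7 = 21
Z: 1·0+6·1+1·0 = 6 | 3·2 = 6
Y: 1·6+6·0+1·0 = 6 | 3·2 = 6
gcd(1,6,1,3) = 1

Coefficients: [1, 6, 1, 3]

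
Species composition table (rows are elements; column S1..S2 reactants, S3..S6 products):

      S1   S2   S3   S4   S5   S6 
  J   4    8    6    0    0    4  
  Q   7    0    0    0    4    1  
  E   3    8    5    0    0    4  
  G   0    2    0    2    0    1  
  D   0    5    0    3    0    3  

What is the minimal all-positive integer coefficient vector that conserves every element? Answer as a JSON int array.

Coefficients: [4, 3, 4, 1, 6, 4]

J: 4·4+3·8 = 40 | 4·6+1·0+6·0+4·4 = 40
Q: 4·7+3·0 = 28 | 4·0+1·0+6·4+4·1 = 28
E: 4·3+3·8 = 36 | 4·5+1·0+6·0+4·4 = 36
G: 4·0+3·2 = 6 | 4·0+1·2+6·0+4·1 = 6
D: 4·0+3·5 = 15 | 4·0+1·3+6·0+4·3 = 15
gcd(4,3,4,1,6,4) = 1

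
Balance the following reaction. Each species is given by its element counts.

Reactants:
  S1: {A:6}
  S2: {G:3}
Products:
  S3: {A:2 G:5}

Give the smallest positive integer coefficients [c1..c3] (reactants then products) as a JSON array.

Coefficients: [1, 5, 3]

A: 1·6+5·0 = 6 | 3·2 = 6
G: 1·0+5·3 = 15 | 3·5 = 15
gcd(1,5,3) = 1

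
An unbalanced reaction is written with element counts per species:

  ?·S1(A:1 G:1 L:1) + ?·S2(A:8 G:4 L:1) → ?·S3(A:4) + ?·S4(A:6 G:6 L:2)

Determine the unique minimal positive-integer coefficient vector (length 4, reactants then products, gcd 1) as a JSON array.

A: 2·1+4·8 = 34 | 4·4+3·6 = 34
G: 2·1+4·4 = 18 | 4·0+3·6 = 18
L: 2·1+4·1 = 6 | 4·0+3·2 = 6
gcd(2,4,4,3) = 1

Coefficients: [2, 4, 4, 3]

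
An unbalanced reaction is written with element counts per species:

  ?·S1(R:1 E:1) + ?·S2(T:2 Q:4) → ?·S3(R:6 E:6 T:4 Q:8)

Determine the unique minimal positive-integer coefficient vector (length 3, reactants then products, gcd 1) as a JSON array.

Coefficients: [6, 2, 1]

R: 6·1+2·0 = 6 | 1·6 = 6
E: 6·1+2·0 = 6 | 1·6 = 6
T: 6·0+2·2 = 4 | 1·4 = 4
Q: 6·0+2·4 = 8 | 1·8 = 8
gcd(6,2,1) = 1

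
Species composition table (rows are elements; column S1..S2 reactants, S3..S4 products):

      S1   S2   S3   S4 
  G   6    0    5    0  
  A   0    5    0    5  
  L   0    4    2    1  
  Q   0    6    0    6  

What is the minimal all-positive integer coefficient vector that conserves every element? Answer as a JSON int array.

Coefficients: [5, 4, 6, 4]

G: 5·6+4·0 = 30 | 6·5+4·0 = 30
A: 5·0+4·5 = 20 | 6·0+4·5 = 20
L: 5·0+4·4 = 16 | 6·2+4·1 = 16
Q: 5·0+4·6 = 24 | 6·0+4·6 = 24
gcd(5,4,6,4) = 1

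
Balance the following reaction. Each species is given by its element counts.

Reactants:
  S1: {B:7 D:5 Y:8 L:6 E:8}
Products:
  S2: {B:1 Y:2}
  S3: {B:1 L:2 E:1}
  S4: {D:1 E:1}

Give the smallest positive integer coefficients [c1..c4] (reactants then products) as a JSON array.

Coefficients: [1, 4, 3, 5]

B: 1·7 = 7 | 4·1+3·1+5·0 = 7
D: 1·5 = 5 | 4·0+3·0+5·1 = 5
Y: 1·8 = 8 | 4·2+3·0+5·0 = 8
L: 1·6 = 6 | 4·0+3·2+5·0 = 6
E: 1·8 = 8 | 4·0+3·1+5·1 = 8
gcd(1,4,3,5) = 1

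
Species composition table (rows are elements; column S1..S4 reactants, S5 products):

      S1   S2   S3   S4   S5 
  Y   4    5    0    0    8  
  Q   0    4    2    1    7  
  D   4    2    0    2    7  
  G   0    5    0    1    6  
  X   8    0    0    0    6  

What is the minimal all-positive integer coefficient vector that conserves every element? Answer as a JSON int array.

Coefficients: [3, 4, 4, 4, 4]

Y: 3·4+4·5+4·0+4·0 = 32 | 4·8 = 32
Q: 3·0+4·4+4·2+4·1 = 28 | 4·7 = 28
D: 3·4+4·2+4·0+4·2 = 28 | 4·7 = 28
G: 3·0+4·5+4·0+4·1 = 24 | 4·6 = 24
X: 3·8+4·0+4·0+4·0 = 24 | 4·6 = 24
gcd(3,4,4,4,4) = 1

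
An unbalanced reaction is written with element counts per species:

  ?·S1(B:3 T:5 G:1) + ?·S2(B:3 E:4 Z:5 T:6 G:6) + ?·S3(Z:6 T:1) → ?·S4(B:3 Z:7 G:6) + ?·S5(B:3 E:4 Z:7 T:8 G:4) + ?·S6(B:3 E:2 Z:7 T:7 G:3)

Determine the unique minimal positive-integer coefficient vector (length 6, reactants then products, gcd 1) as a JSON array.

Coefficients: [4, 4, 6, 1, 1, 6]

B: 4·3+4·3+6·0 = 24 | 1·3+1·3+6·3 = 24
E: 4·0+4·4+6·0 = 16 | 1·0+1·4+6·2 = 16
Z: 4·0+4·5+6·6 = 56 | 1·7+1·7+6·7 = 56
T: 4·5+4·6+6·1 = 50 | 1·0+1·8+6·7 = 50
G: 4·1+4·6+6·0 = 28 | 1·6+1·4+6·3 = 28
gcd(4,4,6,1,1,6) = 1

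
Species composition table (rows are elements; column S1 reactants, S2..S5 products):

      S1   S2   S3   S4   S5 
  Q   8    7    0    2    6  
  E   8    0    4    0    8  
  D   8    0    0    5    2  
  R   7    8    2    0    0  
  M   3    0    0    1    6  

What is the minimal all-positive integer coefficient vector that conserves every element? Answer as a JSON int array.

Q: 4·8 = 32 | 2·7+6·0+6·2+1·6 = 32
E: 4·8 = 32 | 2·0+6·4+6·0+1·8 = 32
D: 4·8 = 32 | 2·0+6·0+6·5+1·2 = 32
R: 4·7 = 28 | 2·8+6·2+6·0+1·0 = 28
M: 4·3 = 12 | 2·0+6·0+6·1+1·6 = 12
gcd(4,2,6,6,1) = 1

Coefficients: [4, 2, 6, 6, 1]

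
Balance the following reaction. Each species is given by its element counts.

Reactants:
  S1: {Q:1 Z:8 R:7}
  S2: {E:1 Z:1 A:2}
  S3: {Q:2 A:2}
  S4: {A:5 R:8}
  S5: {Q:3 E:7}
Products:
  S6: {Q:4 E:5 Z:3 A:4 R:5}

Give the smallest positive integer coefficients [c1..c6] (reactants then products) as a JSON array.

Q: 2·1+2·0+5·2+2·0+4·3 = 24 | 6·4 = 24
E: 2·0+2·1+5·0+2·0+4·7 = 30 | 6·5 = 30
Z: 2·8+2·1+5·0+2·0+4·0 = 18 | 6·3 = 18
A: 2·0+2·2+5·2+2·5+4·0 = 24 | 6·4 = 24
R: 2·7+2·0+5·0+2·8+4·0 = 30 | 6·5 = 30
gcd(2,2,5,2,4,6) = 1

Coefficients: [2, 2, 5, 2, 4, 6]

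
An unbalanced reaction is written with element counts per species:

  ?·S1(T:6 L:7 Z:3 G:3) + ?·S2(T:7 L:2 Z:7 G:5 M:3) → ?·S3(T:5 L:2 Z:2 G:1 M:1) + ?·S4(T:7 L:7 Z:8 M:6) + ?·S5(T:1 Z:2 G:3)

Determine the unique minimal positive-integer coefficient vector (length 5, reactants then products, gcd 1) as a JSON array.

T: 1·6+3·7 = 27 | 3·5+1·7+5·1 = 27
L: 1·7+3·2 = 13 | 3·2+1·7+5·0 = 13
Z: 1·3+3·7 = 24 | 3·2+1·8+5·2 = 24
G: 1·3+3·5 = 18 | 3·1+1·0+5·3 = 18
M: 1·0+3·3 = 9 | 3·1+1·6+5·0 = 9
gcd(1,3,3,1,5) = 1

Coefficients: [1, 3, 3, 1, 5]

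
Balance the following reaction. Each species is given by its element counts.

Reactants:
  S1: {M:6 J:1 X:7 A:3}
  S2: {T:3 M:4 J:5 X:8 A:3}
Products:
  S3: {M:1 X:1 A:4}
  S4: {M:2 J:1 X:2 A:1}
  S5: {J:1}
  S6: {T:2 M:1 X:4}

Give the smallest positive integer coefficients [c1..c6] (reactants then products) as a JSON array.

Coefficients: [1, 2, 1, 5, 6, 3]

T: 1·0+2·3 = 6 | 1·0+5·0+6·0+3·2 = 6
M: 1·6+2·4 = 14 | 1·1+5·2+6·0+3·1 = 14
J: 1·1+2·5 = 11 | 1·0+5·1+6·1+3·0 = 11
X: 1·7+2·8 = 23 | 1·1+5·2+6·0+3·4 = 23
A: 1·3+2·3 = 9 | 1·4+5·1+6·0+3·0 = 9
gcd(1,2,1,5,6,3) = 1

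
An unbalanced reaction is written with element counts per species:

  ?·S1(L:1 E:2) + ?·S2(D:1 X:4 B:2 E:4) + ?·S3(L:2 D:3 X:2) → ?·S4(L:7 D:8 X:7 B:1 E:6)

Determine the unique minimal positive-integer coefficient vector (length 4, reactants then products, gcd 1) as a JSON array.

L: 4·1+1·0+5·2 = 14 | 2·7 = 14
D: 4·0+1·1+5·3 = 16 | 2·8 = 16
X: 4·0+1·4+5·2 = 14 | 2·7 = 14
B: 4·0+1·2+5·0 = 2 | 2·1 = 2
E: 4·2+1·4+5·0 = 12 | 2·6 = 12
gcd(4,1,5,2) = 1

Coefficients: [4, 1, 5, 2]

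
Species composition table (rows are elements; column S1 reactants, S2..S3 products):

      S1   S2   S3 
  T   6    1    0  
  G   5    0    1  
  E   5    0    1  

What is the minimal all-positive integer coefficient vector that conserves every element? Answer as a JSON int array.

T: 1·6 = 6 | 6·1+5·0 = 6
G: 1·5 = 5 | 6·0+5·1 = 5
E: 1·5 = 5 | 6·0+5·1 = 5
gcd(1,6,5) = 1

Coefficients: [1, 6, 5]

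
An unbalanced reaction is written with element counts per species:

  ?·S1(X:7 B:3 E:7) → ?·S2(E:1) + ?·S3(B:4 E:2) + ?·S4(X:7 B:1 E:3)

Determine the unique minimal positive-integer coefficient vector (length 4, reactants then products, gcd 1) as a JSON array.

X: 2·7 = 14 | 6·0+1·0+2·7 = 14
B: 2·3 = 6 | 6·0+1·4+2·1 = 6
E: 2·7 = 14 | 6·1+1·2+2·3 = 14
gcd(2,6,1,2) = 1

Coefficients: [2, 6, 1, 2]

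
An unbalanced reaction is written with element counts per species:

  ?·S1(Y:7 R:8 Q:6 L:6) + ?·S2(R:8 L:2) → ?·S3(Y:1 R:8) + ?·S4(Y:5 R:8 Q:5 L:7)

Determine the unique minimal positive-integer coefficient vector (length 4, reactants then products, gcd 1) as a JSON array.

Coefficients: [5, 6, 5, 6]

Y: 5·7+6·0 = 35 | 5·1+6·5 = 35
R: 5·8+6·8 = 88 | 5·8+6·8 = 88
Q: 5·6+6·0 = 30 | 5·0+6·5 = 30
L: 5·6+6·2 = 42 | 5·0+6·7 = 42
gcd(5,6,5,6) = 1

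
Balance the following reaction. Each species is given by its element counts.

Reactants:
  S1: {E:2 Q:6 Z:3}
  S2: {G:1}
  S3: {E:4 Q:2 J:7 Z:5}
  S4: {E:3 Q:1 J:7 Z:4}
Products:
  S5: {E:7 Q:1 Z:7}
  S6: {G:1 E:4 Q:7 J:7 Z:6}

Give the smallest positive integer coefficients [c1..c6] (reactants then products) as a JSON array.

G: 6·0+6·1+1·0+5·0 = 6 | 1·0+6·1 = 6
E: 6·2+6·0+1·4+5·3 = 31 | 1·7+6·4 = 31
Q: 6·6+6·0+1·2+5·1 = 43 | 1·1+6·7 = 43
J: 6·0+6·0+1·7+5·7 = 42 | 1·0+6·7 = 42
Z: 6·3+6·0+1·5+5·4 = 43 | 1·7+6·6 = 43
gcd(6,6,1,5,1,6) = 1

Coefficients: [6, 6, 1, 5, 1, 6]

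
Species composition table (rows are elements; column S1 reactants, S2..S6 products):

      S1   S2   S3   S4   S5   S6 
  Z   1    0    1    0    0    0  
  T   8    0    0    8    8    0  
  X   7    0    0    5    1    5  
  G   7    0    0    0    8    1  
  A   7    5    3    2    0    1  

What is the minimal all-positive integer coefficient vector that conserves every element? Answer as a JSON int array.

Z: 4·1 = 4 | 2·0+4·1+1·0+3·0+4·0 = 4
T: 4·8 = 32 | 2·0+4·0+1·8+3·8+4·0 = 32
X: 4·7 = 28 | 2·0+4·0+1·5+3·1+4·5 = 28
G: 4·7 = 28 | 2·0+4·0+1·0+3·8+4·1 = 28
A: 4·7 = 28 | 2·5+4·3+1·2+3·0+4·1 = 28
gcd(4,2,4,1,3,4) = 1

Coefficients: [4, 2, 4, 1, 3, 4]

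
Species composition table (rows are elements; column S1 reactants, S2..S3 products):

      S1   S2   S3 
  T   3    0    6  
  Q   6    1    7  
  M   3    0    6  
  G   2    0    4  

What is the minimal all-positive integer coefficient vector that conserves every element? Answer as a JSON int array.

T: 2·3 = 6 | 5·0+1·6 = 6
Q: 2·6 = 12 | 5·1+1·7 = 12
M: 2·3 = 6 | 5·0+1·6 = 6
G: 2·2 = 4 | 5·0+1·4 = 4
gcd(2,5,1) = 1

Coefficients: [2, 5, 1]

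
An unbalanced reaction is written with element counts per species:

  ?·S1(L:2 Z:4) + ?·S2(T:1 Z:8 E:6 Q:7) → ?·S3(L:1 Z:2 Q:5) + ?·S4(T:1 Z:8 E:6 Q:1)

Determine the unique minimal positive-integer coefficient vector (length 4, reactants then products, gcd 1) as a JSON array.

Coefficients: [3, 5, 6, 5]

L: 3·2+5·0 = 6 | 6·1+5·0 = 6
T: 3·0+5·1 = 5 | 6·0+5·1 = 5
Z: 3·4+5·8 = 52 | 6·2+5·8 = 52
E: 3·0+5·6 = 30 | 6·0+5·6 = 30
Q: 3·0+5·7 = 35 | 6·5+5·1 = 35
gcd(3,5,6,5) = 1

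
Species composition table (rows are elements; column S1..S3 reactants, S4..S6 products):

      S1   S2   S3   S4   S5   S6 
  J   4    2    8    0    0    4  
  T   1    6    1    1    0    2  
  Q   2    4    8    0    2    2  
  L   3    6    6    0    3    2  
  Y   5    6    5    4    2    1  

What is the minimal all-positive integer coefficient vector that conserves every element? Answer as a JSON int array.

J: 3·4+2·2+1·8 = 24 | 4·0+5·0+6·4 = 24
T: 3·1+2·6+1·1 = 16 | 4·1+5·0+6·2 = 16
Q: 3·2+2·4+1·8 = 22 | 4·0+5·2+6·2 = 22
L: 3·3+2·6+1·6 = 27 | 4·0+5·3+6·2 = 27
Y: 3·5+2·6+1·5 = 32 | 4·4+5·2+6·1 = 32
gcd(3,2,1,4,5,6) = 1

Coefficients: [3, 2, 1, 4, 5, 6]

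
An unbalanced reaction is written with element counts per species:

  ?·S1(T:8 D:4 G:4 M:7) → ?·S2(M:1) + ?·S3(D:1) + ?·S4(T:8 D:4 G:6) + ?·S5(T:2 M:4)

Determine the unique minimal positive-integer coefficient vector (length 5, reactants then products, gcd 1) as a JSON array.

T: 3·8 = 24 | 5·0+4·0+2·8+4·2 = 24
D: 3·4 = 12 | 5·0+4·1+2·4+4·0 = 12
G: 3·4 = 12 | 5·0+4·0+2·6+4·0 = 12
M: 3·7 = 21 | 5·1+4·0+2·0+4·4 = 21
gcd(3,5,4,2,4) = 1

Coefficients: [3, 5, 4, 2, 4]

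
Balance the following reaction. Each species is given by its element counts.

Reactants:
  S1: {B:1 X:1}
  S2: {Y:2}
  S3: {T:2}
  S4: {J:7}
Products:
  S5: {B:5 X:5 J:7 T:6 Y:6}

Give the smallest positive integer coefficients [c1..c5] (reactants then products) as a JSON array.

Coefficients: [5, 3, 3, 1, 1]

B: 5·1+3·0+3·0+1·0 = 5 | 1·5 = 5
X: 5·1+3·0+3·0+1·0 = 5 | 1·5 = 5
J: 5·0+3·0+3·0+1·7 = 7 | 1·7 = 7
T: 5·0+3·0+3·2+1·0 = 6 | 1·6 = 6
Y: 5·0+3·2+3·0+1·0 = 6 | 1·6 = 6
gcd(5,3,3,1,1) = 1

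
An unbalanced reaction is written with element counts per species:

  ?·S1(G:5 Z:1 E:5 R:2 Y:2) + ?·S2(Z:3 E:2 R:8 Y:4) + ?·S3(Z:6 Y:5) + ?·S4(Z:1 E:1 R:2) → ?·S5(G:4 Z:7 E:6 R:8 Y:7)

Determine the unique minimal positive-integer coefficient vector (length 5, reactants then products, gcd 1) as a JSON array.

G: 4·5+3·0+3·0+4·0 = 20 | 5·4 = 20
Z: 4·1+3·3+3·6+4·1 = 35 | 5·7 = 35
E: 4·5+3·2+3·0+4·1 = 30 | 5·6 = 30
R: 4·2+3·8+3·0+4·2 = 40 | 5·8 = 40
Y: 4·2+3·4+3·5+4·0 = 35 | 5·7 = 35
gcd(4,3,3,4,5) = 1

Coefficients: [4, 3, 3, 4, 5]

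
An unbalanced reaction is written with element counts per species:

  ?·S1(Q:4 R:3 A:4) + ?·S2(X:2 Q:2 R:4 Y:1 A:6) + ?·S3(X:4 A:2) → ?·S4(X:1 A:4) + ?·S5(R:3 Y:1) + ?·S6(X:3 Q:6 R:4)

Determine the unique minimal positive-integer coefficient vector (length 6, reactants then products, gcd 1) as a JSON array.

Coefficients: [1, 1, 1, 3, 1, 1]

X: 1·0+1·2+1·4 = 6 | 3·1+1·0+1·3 = 6
Q: 1·4+1·2+1·0 = 6 | 3·0+1·0+1·6 = 6
R: 1·3+1·4+1·0 = 7 | 3·0+1·3+1·4 = 7
Y: 1·0+1·1+1·0 = 1 | 3·0+1·1+1·0 = 1
A: 1·4+1·6+1·2 = 12 | 3·4+1·0+1·0 = 12
gcd(1,1,1,3,1,1) = 1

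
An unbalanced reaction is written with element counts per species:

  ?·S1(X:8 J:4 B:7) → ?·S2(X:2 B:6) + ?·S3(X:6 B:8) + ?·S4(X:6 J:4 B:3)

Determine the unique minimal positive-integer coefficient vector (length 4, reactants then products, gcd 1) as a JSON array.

X: 5·8 = 40 | 2·2+1·6+5·6 = 40
J: 5·4 = 20 | 2·0+1·0+5·4 = 20
B: 5·7 = 35 | 2·6+1·8+5·3 = 35
gcd(5,2,1,5) = 1

Coefficients: [5, 2, 1, 5]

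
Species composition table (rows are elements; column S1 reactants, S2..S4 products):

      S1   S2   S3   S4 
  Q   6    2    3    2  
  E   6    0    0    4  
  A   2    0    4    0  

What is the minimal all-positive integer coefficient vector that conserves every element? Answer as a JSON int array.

Q: 4·6 = 24 | 3·2+2·3+6·2 = 24
E: 4·6 = 24 | 3·0+2·0+6·4 = 24
A: 4·2 = 8 | 3·0+2·4+6·0 = 8
gcd(4,3,2,6) = 1

Coefficients: [4, 3, 2, 6]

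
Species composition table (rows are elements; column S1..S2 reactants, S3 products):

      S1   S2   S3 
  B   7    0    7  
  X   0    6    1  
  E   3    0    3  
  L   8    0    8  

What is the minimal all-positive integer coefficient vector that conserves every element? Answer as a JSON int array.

Coefficients: [6, 1, 6]

B: 6·7+1·0 = 42 | 6·7 = 42
X: 6·0+1·6 = 6 | 6·1 = 6
E: 6·3+1·0 = 18 | 6·3 = 18
L: 6·8+1·0 = 48 | 6·8 = 48
gcd(6,1,6) = 1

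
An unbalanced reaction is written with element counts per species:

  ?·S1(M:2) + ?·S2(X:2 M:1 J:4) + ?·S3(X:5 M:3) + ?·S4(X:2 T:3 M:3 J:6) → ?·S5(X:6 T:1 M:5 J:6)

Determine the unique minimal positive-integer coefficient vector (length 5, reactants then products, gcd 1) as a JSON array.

Coefficients: [3, 6, 4, 2, 6]

X: 3·0+6·2+4·5+2·2 = 36 | 6·6 = 36
T: 3·0+6·0+4·0+2·3 = 6 | 6·1 = 6
M: 3·2+6·1+4·3+2·3 = 30 | 6·5 = 30
J: 3·0+6·4+4·0+2·6 = 36 | 6·6 = 36
gcd(3,6,4,2,6) = 1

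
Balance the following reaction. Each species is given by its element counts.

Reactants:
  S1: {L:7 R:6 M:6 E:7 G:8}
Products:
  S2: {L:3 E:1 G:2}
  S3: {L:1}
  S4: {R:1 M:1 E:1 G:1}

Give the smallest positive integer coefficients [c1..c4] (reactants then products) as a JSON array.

L: 1·7 = 7 | 1·3+4·1+6·0 = 7
R: 1·6 = 6 | 1·0+4·0+6·1 = 6
M: 1·6 = 6 | 1·0+4·0+6·1 = 6
E: 1·7 = 7 | 1·1+4·0+6·1 = 7
G: 1·8 = 8 | 1·2+4·0+6·1 = 8
gcd(1,1,4,6) = 1

Coefficients: [1, 1, 4, 6]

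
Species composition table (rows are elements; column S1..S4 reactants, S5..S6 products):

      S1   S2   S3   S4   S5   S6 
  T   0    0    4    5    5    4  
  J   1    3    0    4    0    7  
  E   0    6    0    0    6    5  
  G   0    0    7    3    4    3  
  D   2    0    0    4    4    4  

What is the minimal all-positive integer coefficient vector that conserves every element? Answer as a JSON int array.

T: 4·0+6·0+1·4+5·5 = 29 | 1·5+6·4 = 29
J: 4·1+6·3+1·0+5·4 = 42 | 1·0+6·7 = 42
E: 4·0+6·6+1·0+5·0 = 36 | 1·6+6·5 = 36
G: 4·0+6·0+1·7+5·3 = 22 | 1·4+6·3 = 22
D: 4·2+6·0+1·0+5·4 = 28 | 1·4+6·4 = 28
gcd(4,6,1,5,1,6) = 1

Coefficients: [4, 6, 1, 5, 1, 6]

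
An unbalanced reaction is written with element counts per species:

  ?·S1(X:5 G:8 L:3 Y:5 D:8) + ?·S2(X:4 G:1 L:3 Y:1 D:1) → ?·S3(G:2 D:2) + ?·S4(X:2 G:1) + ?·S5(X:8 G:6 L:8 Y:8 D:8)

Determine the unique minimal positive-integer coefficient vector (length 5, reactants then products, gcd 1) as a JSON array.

X: 4·5+4·4 = 36 | 6·0+6·2+3·8 = 36
G: 4·8+4·1 = 36 | 6·2+6·1+3·6 = 36
L: 4·3+4·3 = 24 | 6·0+6·0+3·8 = 24
Y: 4·5+4·1 = 24 | 6·0+6·0+3·8 = 24
D: 4·8+4·1 = 36 | 6·2+6·0+3·8 = 36
gcd(4,4,6,6,3) = 1

Coefficients: [4, 4, 6, 6, 3]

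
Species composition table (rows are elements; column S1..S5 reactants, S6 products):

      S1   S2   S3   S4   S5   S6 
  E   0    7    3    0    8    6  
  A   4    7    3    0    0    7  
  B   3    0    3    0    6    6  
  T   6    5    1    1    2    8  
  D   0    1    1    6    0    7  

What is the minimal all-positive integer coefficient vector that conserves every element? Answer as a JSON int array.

Coefficients: [3, 1, 3, 4, 1, 4]

E: 3·0+1·7+3·3+4·0+1·8 = 24 | 4·6 = 24
A: 3·4+1·7+3·3+4·0+1·0 = 28 | 4·7 = 28
B: 3·3+1·0+3·3+4·0+1·6 = 24 | 4·6 = 24
T: 3·6+1·5+3·1+4·1+1·2 = 32 | 4·8 = 32
D: 3·0+1·1+3·1+4·6+1·0 = 28 | 4·7 = 28
gcd(3,1,3,4,1,4) = 1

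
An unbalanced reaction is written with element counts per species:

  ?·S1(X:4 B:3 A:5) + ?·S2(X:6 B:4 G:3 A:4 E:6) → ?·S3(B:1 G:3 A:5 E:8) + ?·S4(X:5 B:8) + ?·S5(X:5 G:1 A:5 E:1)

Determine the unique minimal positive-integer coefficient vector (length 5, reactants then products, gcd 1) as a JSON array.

X: 5·4+5·6 = 50 | 3·0+4·5+6·5 = 50
B: 5·3+5·4 = 35 | 3·1+4·8+6·0 = 35
G: 5·0+5·3 = 15 | 3·3+4·0+6·1 = 15
A: 5·5+5·4 = 45 | 3·5+4·0+6·5 = 45
E: 5·0+5·6 = 30 | 3·8+4·0+6·1 = 30
gcd(5,5,3,4,6) = 1

Coefficients: [5, 5, 3, 4, 6]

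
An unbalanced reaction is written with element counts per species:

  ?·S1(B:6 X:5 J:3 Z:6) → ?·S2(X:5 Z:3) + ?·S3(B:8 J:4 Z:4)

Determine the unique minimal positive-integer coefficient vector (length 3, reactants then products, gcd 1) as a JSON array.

B: 4·6 = 24 | 4·0+3·8 = 24
X: 4·5 = 20 | 4·5+3·0 = 20
J: 4·3 = 12 | 4·0+3·4 = 12
Z: 4·6 = 24 | 4·3+3·4 = 24
gcd(4,4,3) = 1

Coefficients: [4, 4, 3]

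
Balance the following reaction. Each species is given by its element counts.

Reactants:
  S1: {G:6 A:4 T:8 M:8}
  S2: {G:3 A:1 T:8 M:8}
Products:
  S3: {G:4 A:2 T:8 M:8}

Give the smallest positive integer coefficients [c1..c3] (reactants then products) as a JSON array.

G: 1·6+2·3 = 12 | 3·4 = 12
A: 1·4+2·1 = 6 | 3·2 = 6
T: 1·8+2·8 = 24 | 3·8 = 24
M: 1·8+2·8 = 24 | 3·8 = 24
gcd(1,2,3) = 1

Coefficients: [1, 2, 3]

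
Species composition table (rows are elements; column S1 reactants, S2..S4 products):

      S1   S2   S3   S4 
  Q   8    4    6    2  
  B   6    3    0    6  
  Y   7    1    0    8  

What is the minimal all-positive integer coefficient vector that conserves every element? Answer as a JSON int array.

Q: 6·8 = 48 | 2·4+5·6+5·2 = 48
B: 6·6 = 36 | 2·3+5·0+5·6 = 36
Y: 6·7 = 42 | 2·1+5·0+5·8 = 42
gcd(6,2,5,5) = 1

Coefficients: [6, 2, 5, 5]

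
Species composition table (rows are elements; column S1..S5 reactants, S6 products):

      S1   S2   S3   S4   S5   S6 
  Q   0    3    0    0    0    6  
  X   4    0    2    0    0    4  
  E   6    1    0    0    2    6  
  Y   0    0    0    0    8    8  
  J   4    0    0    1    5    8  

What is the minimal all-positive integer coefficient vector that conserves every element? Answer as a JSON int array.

Q: 1·0+6·3+4·0+5·0+3·0 = 18 | 3·6 = 18
X: 1·4+6·0+4·2+5·0+3·0 = 12 | 3·4 = 12
E: 1·6+6·1+4·0+5·0+3·2 = 18 | 3·6 = 18
Y: 1·0+6·0+4·0+5·0+3·8 = 24 | 3·8 = 24
J: 1·4+6·0+4·0+5·1+3·5 = 24 | 3·8 = 24
gcd(1,6,4,5,3,3) = 1

Coefficients: [1, 6, 4, 5, 3, 3]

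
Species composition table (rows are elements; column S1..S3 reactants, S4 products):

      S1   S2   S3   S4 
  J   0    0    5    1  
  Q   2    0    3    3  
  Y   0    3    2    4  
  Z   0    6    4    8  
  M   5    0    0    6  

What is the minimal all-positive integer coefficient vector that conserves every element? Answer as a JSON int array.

Coefficients: [6, 6, 1, 5]

J: 6·0+6·0+1·5 = 5 | 5·1 = 5
Q: 6·2+6·0+1·3 = 15 | 5·3 = 15
Y: 6·0+6·3+1·2 = 20 | 5·4 = 20
Z: 6·0+6·6+1·4 = 40 | 5·8 = 40
M: 6·5+6·0+1·0 = 30 | 5·6 = 30
gcd(6,6,1,5) = 1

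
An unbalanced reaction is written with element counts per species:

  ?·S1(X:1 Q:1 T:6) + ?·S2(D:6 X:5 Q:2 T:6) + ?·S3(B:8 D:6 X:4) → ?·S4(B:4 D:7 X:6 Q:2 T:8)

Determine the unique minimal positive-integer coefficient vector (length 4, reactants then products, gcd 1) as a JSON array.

B: 4·0+4·0+3·8 = 24 | 6·4 = 24
D: 4·0+4·6+3·6 = 42 | 6·7 = 42
X: 4·1+4·5+3·4 = 36 | 6·6 = 36
Q: 4·1+4·2+3·0 = 12 | 6·2 = 12
T: 4·6+4·6+3·0 = 48 | 6·8 = 48
gcd(4,4,3,6) = 1

Coefficients: [4, 4, 3, 6]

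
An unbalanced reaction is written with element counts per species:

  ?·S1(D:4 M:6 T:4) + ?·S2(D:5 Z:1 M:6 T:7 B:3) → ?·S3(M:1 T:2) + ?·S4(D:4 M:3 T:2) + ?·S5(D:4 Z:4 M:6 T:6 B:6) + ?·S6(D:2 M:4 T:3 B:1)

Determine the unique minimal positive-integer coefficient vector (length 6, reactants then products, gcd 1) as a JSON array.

Coefficients: [5, 4, 6, 6, 1, 6]

D: 5·4+4·5 = 40 | 6·0+6·4+1·4+6·2 = 40
Z: 5·0+4·1 = 4 | 6·0+6·0+1·4+6·0 = 4
M: 5·6+4·6 = 54 | 6·1+6·3+1·6+6·4 = 54
T: 5·4+4·7 = 48 | 6·2+6·2+1·6+6·3 = 48
B: 5·0+4·3 = 12 | 6·0+6·0+1·6+6·1 = 12
gcd(5,4,6,6,1,6) = 1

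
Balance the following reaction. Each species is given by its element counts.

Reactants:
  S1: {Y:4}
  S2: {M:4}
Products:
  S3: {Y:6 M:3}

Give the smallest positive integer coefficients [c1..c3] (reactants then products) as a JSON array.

Y: 6·4+3·0 = 24 | 4·6 = 24
M: 6·0+3·4 = 12 | 4·3 = 12
gcd(6,3,4) = 1

Coefficients: [6, 3, 4]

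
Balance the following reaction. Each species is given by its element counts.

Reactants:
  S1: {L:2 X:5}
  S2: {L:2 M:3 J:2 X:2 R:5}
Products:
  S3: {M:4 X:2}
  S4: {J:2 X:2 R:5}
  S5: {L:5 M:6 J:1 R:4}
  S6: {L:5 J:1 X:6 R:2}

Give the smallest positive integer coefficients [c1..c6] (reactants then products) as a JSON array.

Coefficients: [4, 6, 3, 4, 1, 3]

L: 4·2+6·2 = 20 | 3·0+4·0+1·5+3·5 = 20
M: 4·0+6·3 = 18 | 3·4+4·0+1·6+3·0 = 18
J: 4·0+6·2 = 12 | 3·0+4·2+1·1+3·1 = 12
X: 4·5+6·2 = 32 | 3·2+4·2+1·0+3·6 = 32
R: 4·0+6·5 = 30 | 3·0+4·5+1·4+3·2 = 30
gcd(4,6,3,4,1,3) = 1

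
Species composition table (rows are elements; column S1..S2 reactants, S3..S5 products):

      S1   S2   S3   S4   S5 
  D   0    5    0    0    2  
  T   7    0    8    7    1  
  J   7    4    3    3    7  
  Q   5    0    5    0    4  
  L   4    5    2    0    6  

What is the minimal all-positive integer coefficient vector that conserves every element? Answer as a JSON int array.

D: 6·0+2·5 = 10 | 2·0+3·0+5·2 = 10
T: 6·7+2·0 = 42 | 2·8+3·7+5·1 = 42
J: 6·7+2·4 = 50 | 2·3+3·3+5·7 = 50
Q: 6·5+2·0 = 30 | 2·5+3·0+5·4 = 30
L: 6·4+2·5 = 34 | 2·2+3·0+5·6 = 34
gcd(6,2,2,3,5) = 1

Coefficients: [6, 2, 2, 3, 5]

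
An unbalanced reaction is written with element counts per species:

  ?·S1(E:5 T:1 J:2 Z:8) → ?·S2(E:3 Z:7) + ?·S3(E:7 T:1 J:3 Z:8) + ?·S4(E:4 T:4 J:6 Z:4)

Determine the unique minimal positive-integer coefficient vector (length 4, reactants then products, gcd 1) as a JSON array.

E: 6·5 = 30 | 4·3+2·7+1·4 = 30
T: 6·1 = 6 | 4·0+2·1+1·4 = 6
J: 6·2 = 12 | 4·0+2·3+1·6 = 12
Z: 6·8 = 48 | 4·7+2·8+1·4 = 48
gcd(6,4,2,1) = 1

Coefficients: [6, 4, 2, 1]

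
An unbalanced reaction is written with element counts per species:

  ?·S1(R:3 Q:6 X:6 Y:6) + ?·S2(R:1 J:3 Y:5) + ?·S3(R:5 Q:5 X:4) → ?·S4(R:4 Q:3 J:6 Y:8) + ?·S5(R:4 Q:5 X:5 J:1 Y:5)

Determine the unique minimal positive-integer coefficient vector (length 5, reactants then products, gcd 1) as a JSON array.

Coefficients: [3, 4, 3, 1, 6]

R: 3·3+4·1+3·5 = 28 | 1·4+6·4 = 28
Q: 3·6+4·0+3·5 = 33 | 1·3+6·5 = 33
X: 3·6+4·0+3·4 = 30 | 1·0+6·5 = 30
J: 3·0+4·3+3·0 = 12 | 1·6+6·1 = 12
Y: 3·6+4·5+3·0 = 38 | 1·8+6·5 = 38
gcd(3,4,3,1,6) = 1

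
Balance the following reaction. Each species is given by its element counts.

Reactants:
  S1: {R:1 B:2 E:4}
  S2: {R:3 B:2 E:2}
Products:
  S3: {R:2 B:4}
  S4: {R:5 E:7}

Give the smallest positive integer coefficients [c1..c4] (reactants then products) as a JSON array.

Coefficients: [1, 5, 3, 2]

R: 1·1+5·3 = 16 | 3·2+2·5 = 16
B: 1·2+5·2 = 12 | 3·4+2·0 = 12
E: 1·4+5·2 = 14 | 3·0+2·7 = 14
gcd(1,5,3,2) = 1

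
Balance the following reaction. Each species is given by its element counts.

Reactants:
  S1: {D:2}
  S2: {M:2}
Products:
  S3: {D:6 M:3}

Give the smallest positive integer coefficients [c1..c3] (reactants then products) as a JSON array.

D: 6·2+3·0 = 12 | 2·6 = 12
M: 6·0+3·2 = 6 | 2·3 = 6
gcd(6,3,2) = 1

Coefficients: [6, 3, 2]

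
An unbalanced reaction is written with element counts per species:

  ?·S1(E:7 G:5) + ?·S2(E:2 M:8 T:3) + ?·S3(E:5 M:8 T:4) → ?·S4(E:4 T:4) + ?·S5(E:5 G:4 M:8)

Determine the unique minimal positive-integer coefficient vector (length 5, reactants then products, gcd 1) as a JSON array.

E: 4·7+4·2+1·5 = 41 | 4·4+5·5 = 41
G: 4·5+4·0+1·0 = 20 | 4·0+5·4 = 20
M: 4·0+4·8+1·8 = 40 | 4·0+5·8 = 40
T: 4·0+4·3+1·4 = 16 | 4·4+5·0 = 16
gcd(4,4,1,4,5) = 1

Coefficients: [4, 4, 1, 4, 5]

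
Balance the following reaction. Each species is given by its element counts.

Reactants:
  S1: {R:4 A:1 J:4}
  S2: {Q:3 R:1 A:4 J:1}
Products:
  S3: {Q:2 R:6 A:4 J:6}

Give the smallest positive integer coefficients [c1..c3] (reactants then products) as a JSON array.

Q: 4·0+2·3 = 6 | 3·2 = 6
R: 4·4+2·1 = 18 | 3·6 = 18
A: 4·1+2·4 = 12 | 3·4 = 12
J: 4·4+2·1 = 18 | 3·6 = 18
gcd(4,2,3) = 1

Coefficients: [4, 2, 3]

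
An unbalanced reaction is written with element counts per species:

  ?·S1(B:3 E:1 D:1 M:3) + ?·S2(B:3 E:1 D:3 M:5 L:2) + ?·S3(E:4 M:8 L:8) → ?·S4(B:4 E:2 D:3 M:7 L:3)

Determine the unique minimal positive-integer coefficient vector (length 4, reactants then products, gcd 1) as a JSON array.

B: 3·3+5·3+1·0 = 24 | 6·4 = 24
E: 3·1+5·1+1·4 = 12 | 6·2 = 12
D: 3·1+5·3+1·0 = 18 | 6·3 = 18
M: 3·3+5·5+1·8 = 42 | 6·7 = 42
L: 3·0+5·2+1·8 = 18 | 6·3 = 18
gcd(3,5,1,6) = 1

Coefficients: [3, 5, 1, 6]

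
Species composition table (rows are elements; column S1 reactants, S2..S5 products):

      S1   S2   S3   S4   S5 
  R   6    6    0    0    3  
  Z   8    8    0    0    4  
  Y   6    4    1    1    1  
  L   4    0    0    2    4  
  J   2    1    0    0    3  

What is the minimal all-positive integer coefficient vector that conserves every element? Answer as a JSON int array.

R: 5·6 = 30 | 4·6+6·0+6·0+2·3 = 30
Z: 5·8 = 40 | 4·8+6·0+6·0+2·4 = 40
Y: 5·6 = 30 | 4·4+6·1+6·1+2·1 = 30
L: 5·4 = 20 | 4·0+6·0+6·2+2·4 = 20
J: 5·2 = 10 | 4·1+6·0+6·0+2·3 = 10
gcd(5,4,6,6,2) = 1

Coefficients: [5, 4, 6, 6, 2]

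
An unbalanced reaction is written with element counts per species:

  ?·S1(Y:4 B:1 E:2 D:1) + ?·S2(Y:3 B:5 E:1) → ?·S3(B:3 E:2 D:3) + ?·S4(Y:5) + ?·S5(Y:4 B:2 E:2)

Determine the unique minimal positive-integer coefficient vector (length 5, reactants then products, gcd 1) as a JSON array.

Y: 6·4+2·3 = 30 | 2·0+2·5+5·4 = 30
B: 6·1+2·5 = 16 | 2·3+2·0+5·2 = 16
E: 6·2+2·1 = 14 | 2·2+2·0+5·2 = 14
D: 6·1+2·0 = 6 | 2·3+2·0+5·0 = 6
gcd(6,2,2,2,5) = 1

Coefficients: [6, 2, 2, 2, 5]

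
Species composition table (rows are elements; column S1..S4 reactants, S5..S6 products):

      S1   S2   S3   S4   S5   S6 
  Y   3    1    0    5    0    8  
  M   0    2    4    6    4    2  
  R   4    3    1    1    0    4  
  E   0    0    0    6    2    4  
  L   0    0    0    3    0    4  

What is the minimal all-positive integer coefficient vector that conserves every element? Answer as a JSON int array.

Coefficients: [1, 1, 1, 4, 6, 3]

Y: 1·3+1·1+1·0+4·5 = 24 | 6·0+3·8 = 24
M: 1·0+1·2+1·4+4·6 = 30 | 6·4+3·2 = 30
R: 1·4+1·3+1·1+4·1 = 12 | 6·0+3·4 = 12
E: 1·0+1·0+1·0+4·6 = 24 | 6·2+3·4 = 24
L: 1·0+1·0+1·0+4·3 = 12 | 6·0+3·4 = 12
gcd(1,1,1,4,6,3) = 1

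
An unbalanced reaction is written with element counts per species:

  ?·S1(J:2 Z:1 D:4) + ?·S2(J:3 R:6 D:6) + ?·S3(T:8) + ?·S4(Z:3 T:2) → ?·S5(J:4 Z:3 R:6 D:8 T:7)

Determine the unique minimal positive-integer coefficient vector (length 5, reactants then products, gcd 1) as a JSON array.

Coefficients: [3, 6, 4, 5, 6]

J: 3·2+6·3+4·0+5·0 = 24 | 6·4 = 24
Z: 3·1+6·0+4·0+5·3 = 18 | 6·3 = 18
R: 3·0+6·6+4·0+5·0 = 36 | 6·6 = 36
D: 3·4+6·6+4·0+5·0 = 48 | 6·8 = 48
T: 3·0+6·0+4·8+5·2 = 42 | 6·7 = 42
gcd(3,6,4,5,6) = 1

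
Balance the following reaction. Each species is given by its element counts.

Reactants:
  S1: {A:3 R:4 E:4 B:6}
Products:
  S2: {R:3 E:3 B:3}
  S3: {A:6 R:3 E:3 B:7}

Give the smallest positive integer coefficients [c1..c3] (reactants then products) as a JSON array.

Coefficients: [6, 5, 3]

A: 6·3 = 18 | 5·0+3·6 = 18
R: 6·4 = 24 | 5·3+3·3 = 24
E: 6·4 = 24 | 5·3+3·3 = 24
B: 6·6 = 36 | 5·3+3·7 = 36
gcd(6,5,3) = 1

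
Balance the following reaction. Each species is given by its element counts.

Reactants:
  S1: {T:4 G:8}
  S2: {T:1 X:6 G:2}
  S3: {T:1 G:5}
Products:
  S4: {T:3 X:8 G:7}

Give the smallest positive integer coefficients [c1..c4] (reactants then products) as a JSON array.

Coefficients: [1, 4, 1, 3]

T: 1·4+4·1+1·1 = 9 | 3·3 = 9
X: 1·0+4·6+1·0 = 24 | 3·8 = 24
G: 1·8+4·2+1·5 = 21 | 3·7 = 21
gcd(1,4,1,3) = 1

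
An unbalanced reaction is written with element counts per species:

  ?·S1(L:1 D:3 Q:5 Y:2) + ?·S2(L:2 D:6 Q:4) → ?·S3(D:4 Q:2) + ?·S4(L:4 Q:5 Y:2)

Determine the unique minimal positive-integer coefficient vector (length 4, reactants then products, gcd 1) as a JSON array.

L: 2·1+3·2 = 8 | 6·0+2·4 = 8
D: 2·3+3·6 = 24 | 6·4+2·0 = 24
Q: 2·5+3·4 = 22 | 6·2+2·5 = 22
Y: 2·2+3·0 = 4 | 6·0+2·2 = 4
gcd(2,3,6,2) = 1

Coefficients: [2, 3, 6, 2]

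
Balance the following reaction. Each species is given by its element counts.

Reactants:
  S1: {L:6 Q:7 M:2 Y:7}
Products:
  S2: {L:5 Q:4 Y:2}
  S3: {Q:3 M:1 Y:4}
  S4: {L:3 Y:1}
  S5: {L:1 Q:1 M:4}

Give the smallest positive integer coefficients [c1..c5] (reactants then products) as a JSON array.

L: 5·6 = 30 | 4·5+6·0+3·3+1·1 = 30
Q: 5·7 = 35 | 4·4+6·3+3·0+1·1 = 35
M: 5·2 = 10 | 4·0+6·1+3·0+1·4 = 10
Y: 5·7 = 35 | 4·2+6·4+3·1+1·0 = 35
gcd(5,4,6,3,1) = 1

Coefficients: [5, 4, 6, 3, 1]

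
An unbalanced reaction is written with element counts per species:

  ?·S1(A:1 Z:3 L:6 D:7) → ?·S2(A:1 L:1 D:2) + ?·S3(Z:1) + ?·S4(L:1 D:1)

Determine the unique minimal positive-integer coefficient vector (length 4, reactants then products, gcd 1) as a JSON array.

A: 1·1 = 1 | 1·1+3·0+5·0 = 1
Z: 1·3 = 3 | 1·0+3·1+5·0 = 3
L: 1·6 = 6 | 1·1+3·0+5·1 = 6
D: 1·7 = 7 | 1·2+3·0+5·1 = 7
gcd(1,1,3,5) = 1

Coefficients: [1, 1, 3, 5]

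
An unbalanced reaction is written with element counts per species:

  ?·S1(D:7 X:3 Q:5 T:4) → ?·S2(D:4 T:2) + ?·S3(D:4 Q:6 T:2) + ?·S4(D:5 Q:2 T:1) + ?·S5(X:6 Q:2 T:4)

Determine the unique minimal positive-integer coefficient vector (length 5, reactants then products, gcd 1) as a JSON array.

Coefficients: [6, 1, 2, 6, 3]

D: 6·7 = 42 | 1·4+2·4+6·5+3·0 = 42
X: 6·3 = 18 | 1·0+2·0+6·0+3·6 = 18
Q: 6·5 = 30 | 1·0+2·6+6·2+3·2 = 30
T: 6·4 = 24 | 1·2+2·2+6·1+3·4 = 24
gcd(6,1,2,6,3) = 1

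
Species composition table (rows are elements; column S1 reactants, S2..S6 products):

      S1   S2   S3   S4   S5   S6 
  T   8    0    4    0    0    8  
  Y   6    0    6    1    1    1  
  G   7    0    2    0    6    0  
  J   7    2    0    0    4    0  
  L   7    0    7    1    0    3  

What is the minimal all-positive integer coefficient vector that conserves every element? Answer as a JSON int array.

T: 4·8 = 32 | 6·0+2·4+5·0+4·0+3·8 = 32
Y: 4·6 = 24 | 6·0+2·6+5·1+4·1+3·1 = 24
G: 4·7 = 28 | 6·0+2·2+5·0+4·6+3·0 = 28
J: 4·7 = 28 | 6·2+2·0+5·0+4·4+3·0 = 28
L: 4·7 = 28 | 6·0+2·7+5·1+4·0+3·3 = 28
gcd(4,6,2,5,4,3) = 1

Coefficients: [4, 6, 2, 5, 4, 3]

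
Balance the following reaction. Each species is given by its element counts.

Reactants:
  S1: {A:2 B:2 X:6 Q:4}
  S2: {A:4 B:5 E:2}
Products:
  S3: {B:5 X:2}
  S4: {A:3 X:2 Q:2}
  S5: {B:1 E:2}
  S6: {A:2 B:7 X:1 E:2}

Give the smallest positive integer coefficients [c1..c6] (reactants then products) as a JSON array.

A: 3·2+4·4 = 22 | 2·0+6·3+2·0+2·2 = 22
B: 3·2+4·5 = 26 | 2·5+6·0+2·1+2·7 = 26
X: 3·6+4·0 = 18 | 2·2+6·2+2·0+2·1 = 18
Q: 3·4+4·0 = 12 | 2·0+6·2+2·0+2·0 = 12
E: 3·0+4·2 = 8 | 2·0+6·0+2·2+2·2 = 8
gcd(3,4,2,6,2,2) = 1

Coefficients: [3, 4, 2, 6, 2, 2]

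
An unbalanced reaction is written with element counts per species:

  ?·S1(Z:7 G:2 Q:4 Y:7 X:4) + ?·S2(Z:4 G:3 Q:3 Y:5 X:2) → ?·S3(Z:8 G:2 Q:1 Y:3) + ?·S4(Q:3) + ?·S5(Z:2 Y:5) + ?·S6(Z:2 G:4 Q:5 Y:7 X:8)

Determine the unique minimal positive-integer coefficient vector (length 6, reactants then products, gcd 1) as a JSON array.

Z: 4·7+4·4 = 44 | 4·8+3·0+3·2+3·2 = 44
G: 4·2+4·3 = 20 | 4·2+3·0+3·0+3·4 = 20
Q: 4·4+4·3 = 28 | 4·1+3·3+3·0+3·5 = 28
Y: 4·7+4·5 = 48 | 4·3+3·0+3·5+3·7 = 48
X: 4·4+4·2 = 24 | 4·0+3·0+3·0+3·8 = 24
gcd(4,4,4,3,3,3) = 1

Coefficients: [4, 4, 4, 3, 3, 3]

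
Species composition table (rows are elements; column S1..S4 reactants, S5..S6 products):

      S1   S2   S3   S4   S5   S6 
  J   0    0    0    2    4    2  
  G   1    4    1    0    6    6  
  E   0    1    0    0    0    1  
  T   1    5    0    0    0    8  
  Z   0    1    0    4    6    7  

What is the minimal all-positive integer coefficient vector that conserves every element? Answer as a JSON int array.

Coefficients: [3, 1, 5, 3, 1, 1]

J: 3·0+1·0+5·0+3·2 = 6 | 1·4+1·2 = 6
G: 3·1+1·4+5·1+3·0 = 12 | 1·6+1·6 = 12
E: 3·0+1·1+5·0+3·0 = 1 | 1·0+1·1 = 1
T: 3·1+1·5+5·0+3·0 = 8 | 1·0+1·8 = 8
Z: 3·0+1·1+5·0+3·4 = 13 | 1·6+1·7 = 13
gcd(3,1,5,3,1,1) = 1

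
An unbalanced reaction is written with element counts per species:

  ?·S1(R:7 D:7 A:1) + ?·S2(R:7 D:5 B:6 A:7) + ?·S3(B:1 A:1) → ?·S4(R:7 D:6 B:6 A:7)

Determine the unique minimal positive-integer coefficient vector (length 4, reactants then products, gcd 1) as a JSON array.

R: 1·7+1·7+6·0 = 14 | 2·7 = 14
D: 1·7+1·5+6·0 = 12 | 2·6 = 12
B: 1·0+1·6+6·1 = 12 | 2·6 = 12
A: 1·1+1·7+6·1 = 14 | 2·7 = 14
gcd(1,1,6,2) = 1

Coefficients: [1, 1, 6, 2]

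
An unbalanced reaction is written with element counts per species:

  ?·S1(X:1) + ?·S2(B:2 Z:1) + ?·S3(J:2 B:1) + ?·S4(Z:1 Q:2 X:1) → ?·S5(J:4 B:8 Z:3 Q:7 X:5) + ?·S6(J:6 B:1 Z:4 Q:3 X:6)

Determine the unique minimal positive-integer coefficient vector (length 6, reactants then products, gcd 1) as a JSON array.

J: 6·0+2·0+5·2+5·0 = 10 | 1·4+1·6 = 10
B: 6·0+2·2+5·1+5·0 = 9 | 1·8+1·1 = 9
Z: 6·0+2·1+5·0+5·1 = 7 | 1·3+1·4 = 7
Q: 6·0+2·0+5·0+5·2 = 10 | 1·7+1·3 = 10
X: 6·1+2·0+5·0+5·1 = 11 | 1·5+1·6 = 11
gcd(6,2,5,5,1,1) = 1

Coefficients: [6, 2, 5, 5, 1, 1]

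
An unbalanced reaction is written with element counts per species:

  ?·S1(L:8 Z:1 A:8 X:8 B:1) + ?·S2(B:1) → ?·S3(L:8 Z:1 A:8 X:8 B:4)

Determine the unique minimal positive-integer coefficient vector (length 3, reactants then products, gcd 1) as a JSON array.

Coefficients: [1, 3, 1]

L: 1·8+3·0 = 8 | 1·8 = 8
Z: 1·1+3·0 = 1 | 1·1 = 1
A: 1·8+3·0 = 8 | 1·8 = 8
X: 1·8+3·0 = 8 | 1·8 = 8
B: 1·1+3·1 = 4 | 1·4 = 4
gcd(1,3,1) = 1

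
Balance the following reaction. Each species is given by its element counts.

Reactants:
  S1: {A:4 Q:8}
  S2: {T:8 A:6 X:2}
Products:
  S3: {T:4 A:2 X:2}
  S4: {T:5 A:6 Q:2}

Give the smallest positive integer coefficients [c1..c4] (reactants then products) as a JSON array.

Coefficients: [1, 5, 5, 4]

T: 1·0+5·8 = 40 | 5·4+4·5 = 40
A: 1·4+5·6 = 34 | 5·2+4·6 = 34
Q: 1·8+5·0 = 8 | 5·0+4·2 = 8
X: 1·0+5·2 = 10 | 5·2+4·0 = 10
gcd(1,5,5,4) = 1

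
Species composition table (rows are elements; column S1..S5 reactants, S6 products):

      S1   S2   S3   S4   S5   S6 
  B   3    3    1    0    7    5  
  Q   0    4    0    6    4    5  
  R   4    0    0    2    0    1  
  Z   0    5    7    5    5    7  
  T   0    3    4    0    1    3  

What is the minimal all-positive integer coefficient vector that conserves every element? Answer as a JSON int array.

Coefficients: [1, 4, 1, 1, 2, 6]

B: 1·3+4·3+1·1+1·0+2·7 = 30 | 6·5 = 30
Q: 1·0+4·4+1·0+1·6+2·4 = 30 | 6·5 = 30
R: 1·4+4·0+1·0+1·2+2·0 = 6 | 6·1 = 6
Z: 1·0+4·5+1·7+1·5+2·5 = 42 | 6·7 = 42
T: 1·0+4·3+1·4+1·0+2·1 = 18 | 6·3 = 18
gcd(1,4,1,1,2,6) = 1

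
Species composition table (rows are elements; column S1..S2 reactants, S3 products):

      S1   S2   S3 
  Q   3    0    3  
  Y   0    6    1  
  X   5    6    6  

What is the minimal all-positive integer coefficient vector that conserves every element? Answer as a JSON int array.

Coefficients: [6, 1, 6]

Q: 6·3+1·0 = 18 | 6·3 = 18
Y: 6·0+1·6 = 6 | 6·1 = 6
X: 6·5+1·6 = 36 | 6·6 = 36
gcd(6,1,6) = 1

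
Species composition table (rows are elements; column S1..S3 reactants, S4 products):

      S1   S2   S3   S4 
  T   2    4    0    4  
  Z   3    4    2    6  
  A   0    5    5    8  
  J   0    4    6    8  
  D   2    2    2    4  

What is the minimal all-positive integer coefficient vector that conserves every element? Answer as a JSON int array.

T: 2·2+4·4+4·0 = 20 | 5·4 = 20
Z: 2·3+4·4+4·2 = 30 | 5·6 = 30
A: 2·0+4·5+4·5 = 40 | 5·8 = 40
J: 2·0+4·4+4·6 = 40 | 5·8 = 40
D: 2·2+4·2+4·2 = 20 | 5·4 = 20
gcd(2,4,4,5) = 1

Coefficients: [2, 4, 4, 5]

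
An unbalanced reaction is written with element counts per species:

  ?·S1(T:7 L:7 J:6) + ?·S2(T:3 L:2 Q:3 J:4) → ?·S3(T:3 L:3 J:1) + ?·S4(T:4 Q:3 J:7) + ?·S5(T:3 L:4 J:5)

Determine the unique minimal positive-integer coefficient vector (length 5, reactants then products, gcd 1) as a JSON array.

T: 4·7+1·3 = 31 | 6·3+1·4+3·3 = 31
L: 4·7+1·2 = 30 | 6·3+1·0+3·4 = 30
Q: 4·0+1·3 = 3 | 6·0+1·3+3·0 = 3
J: 4·6+1·4 = 28 | 6·1+1·7+3·5 = 28
gcd(4,1,6,1,3) = 1

Coefficients: [4, 1, 6, 1, 3]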